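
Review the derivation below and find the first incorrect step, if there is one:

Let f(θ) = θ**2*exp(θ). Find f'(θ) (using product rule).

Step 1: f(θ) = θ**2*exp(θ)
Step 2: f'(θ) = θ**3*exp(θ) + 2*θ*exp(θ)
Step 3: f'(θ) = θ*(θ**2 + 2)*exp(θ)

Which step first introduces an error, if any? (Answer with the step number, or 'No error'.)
Step 2

Step 2 is incorrect due to a wrong exponent.
The step shows: θ**3*exp(θ) + 2*θ*exp(θ)
The correct value should be: θ**2*exp(θ) + 2*θ*exp(θ)

Explanation: The exponent 2 on θ was incorrectly written as 3: the term θ**2*exp(θ) was incorrectly written as θ**3*exp(θ)
The later steps are derived from this incorrect expression, so the error originates in Step 2.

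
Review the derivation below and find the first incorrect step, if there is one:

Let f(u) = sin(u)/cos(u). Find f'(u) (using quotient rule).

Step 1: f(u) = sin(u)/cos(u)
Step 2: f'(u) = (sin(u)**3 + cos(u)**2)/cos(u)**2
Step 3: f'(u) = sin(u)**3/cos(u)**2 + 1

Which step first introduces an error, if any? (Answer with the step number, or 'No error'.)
Step 2

Step 2 is incorrect due to a wrong exponent.
The step shows: (sin(u)**3 + cos(u)**2)/cos(u)**2
The correct value should be: (sin(u)**2 + cos(u)**2)/cos(u)**2

Explanation: The exponent 2 on sin(u) was incorrectly written as 3: the term (sin(u)**2 + cos(u)**2)/cos(u)**2 was incorrectly written as (sin(u)**3 + cos(u)**2)/cos(u)**2
The later steps are derived from this incorrect expression, so the error originates in Step 2.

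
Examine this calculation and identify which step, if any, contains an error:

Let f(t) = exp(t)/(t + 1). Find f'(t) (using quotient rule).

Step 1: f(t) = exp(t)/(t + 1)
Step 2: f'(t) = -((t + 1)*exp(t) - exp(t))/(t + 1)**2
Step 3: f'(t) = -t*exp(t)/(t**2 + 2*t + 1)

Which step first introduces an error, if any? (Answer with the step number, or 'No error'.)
Step 2

Step 2 is incorrect due to a sign flip.
The step shows: -((t + 1)*exp(t) - exp(t))/(t + 1)**2
The correct value should be: ((t + 1)*exp(t) - exp(t))/(t + 1)**2

Explanation: The sign of the whole expression was flipped: the term ((t + 1)*exp(t) - exp(t))/(t + 1)**2 was incorrectly written as -((t + 1)*exp(t) - exp(t))/(t + 1)**2
The later steps are derived from this incorrect expression, so the error originates in Step 2.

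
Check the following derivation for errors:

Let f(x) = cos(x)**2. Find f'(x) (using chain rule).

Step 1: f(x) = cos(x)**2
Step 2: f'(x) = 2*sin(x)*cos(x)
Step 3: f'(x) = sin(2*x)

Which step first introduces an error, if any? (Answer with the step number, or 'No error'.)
Step 2

Step 2 is incorrect due to a sign flip.
The step shows: 2*sin(x)*cos(x)
The correct value should be: -2*sin(x)*cos(x)

Explanation: The sign of the whole expression was flipped: the term -2*sin(x)*cos(x) was incorrectly written as 2*sin(x)*cos(x)
The later steps are derived from this incorrect expression, so the error originates in Step 2.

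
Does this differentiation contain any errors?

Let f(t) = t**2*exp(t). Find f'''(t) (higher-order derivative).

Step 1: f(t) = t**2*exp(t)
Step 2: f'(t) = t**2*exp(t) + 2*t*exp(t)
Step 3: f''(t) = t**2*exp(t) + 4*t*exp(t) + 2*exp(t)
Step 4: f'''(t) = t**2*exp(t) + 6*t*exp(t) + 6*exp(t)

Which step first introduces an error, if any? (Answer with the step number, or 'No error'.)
No error

All steps in this derivation are correct.
The final answer f'''(t) = t**2*exp(t) + 6*t*exp(t) + 6*exp(t) is valid.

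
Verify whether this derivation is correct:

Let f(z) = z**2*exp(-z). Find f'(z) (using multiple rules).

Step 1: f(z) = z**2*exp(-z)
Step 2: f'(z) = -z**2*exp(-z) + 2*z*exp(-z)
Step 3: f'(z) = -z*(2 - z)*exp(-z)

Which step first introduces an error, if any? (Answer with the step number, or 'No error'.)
Step 3

Step 3 is incorrect due to a sign flip.
The step shows: -z*(2 - z)*exp(-z)
The correct value should be: z*(2 - z)*exp(-z)

Explanation: The sign of the whole expression was flipped: the term z*(2 - z)*exp(-z) was incorrectly written as -z*(2 - z)*exp(-z)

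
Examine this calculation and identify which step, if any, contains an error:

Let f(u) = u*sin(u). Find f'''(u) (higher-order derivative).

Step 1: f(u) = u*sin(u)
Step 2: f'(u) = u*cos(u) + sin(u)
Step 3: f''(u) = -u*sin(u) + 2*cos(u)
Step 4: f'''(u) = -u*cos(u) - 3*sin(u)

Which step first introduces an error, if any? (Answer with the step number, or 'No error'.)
No error

All steps in this derivation are correct.
The final answer f'''(u) = -u*cos(u) - 3*sin(u) is valid.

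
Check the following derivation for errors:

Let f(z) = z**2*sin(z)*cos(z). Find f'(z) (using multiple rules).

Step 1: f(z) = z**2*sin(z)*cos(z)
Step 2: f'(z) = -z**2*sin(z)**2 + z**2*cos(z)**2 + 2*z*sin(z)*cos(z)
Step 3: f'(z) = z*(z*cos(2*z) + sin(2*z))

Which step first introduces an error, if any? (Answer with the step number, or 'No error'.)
No error

All steps in this derivation are correct.
The final answer f'(z) = z*(z*cos(2*z) + sin(2*z)) is valid.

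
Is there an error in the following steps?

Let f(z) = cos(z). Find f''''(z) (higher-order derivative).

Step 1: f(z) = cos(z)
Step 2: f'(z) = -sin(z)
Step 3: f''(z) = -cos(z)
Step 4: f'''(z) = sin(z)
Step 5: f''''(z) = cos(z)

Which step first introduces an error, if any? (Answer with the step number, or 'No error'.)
No error

All steps in this derivation are correct.
The final answer f''''(z) = cos(z) is valid.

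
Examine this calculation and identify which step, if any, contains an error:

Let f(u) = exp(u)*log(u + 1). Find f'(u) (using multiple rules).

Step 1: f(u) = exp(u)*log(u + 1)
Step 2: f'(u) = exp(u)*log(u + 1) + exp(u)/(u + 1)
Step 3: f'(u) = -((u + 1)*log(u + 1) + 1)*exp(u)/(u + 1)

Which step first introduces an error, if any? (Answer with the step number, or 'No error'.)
Step 3

Step 3 is incorrect due to a sign flip.
The step shows: -((u + 1)*log(u + 1) + 1)*exp(u)/(u + 1)
The correct value should be: ((u + 1)*log(u + 1) + 1)*exp(u)/(u + 1)

Explanation: The sign of the whole expression was flipped: the term ((u + 1)*log(u + 1) + 1)*exp(u)/(u + 1) was incorrectly written as -((u + 1)*log(u + 1) + 1)*exp(u)/(u + 1)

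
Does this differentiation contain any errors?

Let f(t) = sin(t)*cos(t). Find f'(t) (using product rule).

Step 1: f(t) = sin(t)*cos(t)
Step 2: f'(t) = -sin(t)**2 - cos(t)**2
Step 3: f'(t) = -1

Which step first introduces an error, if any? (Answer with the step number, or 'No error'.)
Step 2

Step 2 is incorrect due to a sign flip.
The step shows: -sin(t)**2 - cos(t)**2
The correct value should be: -sin(t)**2 + cos(t)**2

Explanation: The sign of one term was flipped: the term cos(t)**2 was incorrectly written as -cos(t)**2
The later steps are derived from this incorrect expression, so the error originates in Step 2.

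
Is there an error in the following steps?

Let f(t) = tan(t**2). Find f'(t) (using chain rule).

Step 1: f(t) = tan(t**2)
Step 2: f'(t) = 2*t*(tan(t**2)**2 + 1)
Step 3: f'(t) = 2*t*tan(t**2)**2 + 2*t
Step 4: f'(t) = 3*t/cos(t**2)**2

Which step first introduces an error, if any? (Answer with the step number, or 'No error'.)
Step 4

Step 4 is incorrect due to a wrong coefficient.
The step shows: 3*t/cos(t**2)**2
The correct value should be: 2*t/cos(t**2)**2

Explanation: The coefficient 2 was incorrectly written as 3: the term 2*t/cos(t**2)**2 was incorrectly written as 3*t/cos(t**2)**2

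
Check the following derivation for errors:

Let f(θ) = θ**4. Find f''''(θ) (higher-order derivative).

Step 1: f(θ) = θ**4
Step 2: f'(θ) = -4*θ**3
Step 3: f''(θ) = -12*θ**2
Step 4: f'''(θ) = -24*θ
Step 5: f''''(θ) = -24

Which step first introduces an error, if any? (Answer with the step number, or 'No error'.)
Step 2

Step 2 is incorrect due to a sign flip.
The step shows: -4*θ**3
The correct value should be: 4*θ**3

Explanation: The sign of the whole expression was flipped: the term 4*θ**3 was incorrectly written as -4*θ**3
The later steps are derived from this incorrect expression, so the error originates in Step 2.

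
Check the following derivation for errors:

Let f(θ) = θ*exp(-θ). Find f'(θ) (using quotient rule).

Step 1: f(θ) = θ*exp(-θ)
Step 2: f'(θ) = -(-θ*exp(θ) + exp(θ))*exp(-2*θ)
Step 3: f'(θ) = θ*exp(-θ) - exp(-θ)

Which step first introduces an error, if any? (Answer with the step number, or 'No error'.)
Step 2

Step 2 is incorrect due to a sign flip.
The step shows: -(-θ*exp(θ) + exp(θ))*exp(-2*θ)
The correct value should be: (-θ*exp(θ) + exp(θ))*exp(-2*θ)

Explanation: The sign of the whole expression was flipped: the term (-θ*exp(θ) + exp(θ))*exp(-2*θ) was incorrectly written as -(-θ*exp(θ) + exp(θ))*exp(-2*θ)
The later steps are derived from this incorrect expression, so the error originates in Step 2.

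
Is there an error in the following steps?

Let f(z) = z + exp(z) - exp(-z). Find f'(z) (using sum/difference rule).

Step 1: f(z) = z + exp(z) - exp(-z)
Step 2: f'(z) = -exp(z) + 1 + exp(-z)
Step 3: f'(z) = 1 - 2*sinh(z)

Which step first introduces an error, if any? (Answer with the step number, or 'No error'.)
Step 2

Step 2 is incorrect due to a sign flip.
The step shows: -exp(z) + 1 + exp(-z)
The correct value should be: exp(z) + 1 + exp(-z)

Explanation: The sign of one term was flipped: the term exp(z) was incorrectly written as -exp(z)
The later steps are derived from this incorrect expression, so the error originates in Step 2.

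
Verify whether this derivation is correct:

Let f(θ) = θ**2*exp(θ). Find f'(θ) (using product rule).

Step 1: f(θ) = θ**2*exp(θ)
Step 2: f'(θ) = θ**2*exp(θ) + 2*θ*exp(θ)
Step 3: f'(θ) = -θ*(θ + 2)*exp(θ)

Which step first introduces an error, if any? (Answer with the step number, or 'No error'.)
Step 3

Step 3 is incorrect due to a sign flip.
The step shows: -θ*(θ + 2)*exp(θ)
The correct value should be: θ*(θ + 2)*exp(θ)

Explanation: The sign of the whole expression was flipped: the term θ*(θ + 2)*exp(θ) was incorrectly written as -θ*(θ + 2)*exp(θ)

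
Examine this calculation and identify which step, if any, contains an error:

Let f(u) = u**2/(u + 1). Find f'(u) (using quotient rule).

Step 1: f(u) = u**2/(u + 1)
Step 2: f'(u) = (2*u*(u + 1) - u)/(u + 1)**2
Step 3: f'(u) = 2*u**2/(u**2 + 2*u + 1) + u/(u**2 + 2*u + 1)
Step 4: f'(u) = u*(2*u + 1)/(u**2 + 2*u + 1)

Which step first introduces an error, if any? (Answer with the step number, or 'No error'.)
Step 2

Step 2 is incorrect due to a wrong exponent.
The step shows: (2*u*(u + 1) - u)/(u + 1)**2
The correct value should be: (-u**2 + 2*u*(u + 1))/(u + 1)**2

Explanation: The exponent 2 on u was incorrectly written as 1: the term (-u**2 + 2*u*(u + 1))/(u + 1)**2 was incorrectly written as (2*u*(u + 1) - u)/(u + 1)**2
The later steps are derived from this incorrect expression, so the error originates in Step 2.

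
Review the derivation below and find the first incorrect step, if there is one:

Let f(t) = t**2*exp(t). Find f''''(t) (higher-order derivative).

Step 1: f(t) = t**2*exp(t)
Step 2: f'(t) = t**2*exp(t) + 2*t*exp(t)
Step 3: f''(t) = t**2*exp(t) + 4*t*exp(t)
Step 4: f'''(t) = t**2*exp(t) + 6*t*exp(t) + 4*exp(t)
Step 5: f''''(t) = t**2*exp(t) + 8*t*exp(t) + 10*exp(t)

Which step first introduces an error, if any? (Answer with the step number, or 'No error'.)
Step 3

Step 3 is incorrect due to a dropped term.
The step shows: t**2*exp(t) + 4*t*exp(t)
The correct value should be: t**2*exp(t) + 4*t*exp(t) + 2*exp(t)

Explanation: A term was dropped: the term 2*exp(t) was incorrectly omitted
The later steps are derived from this incorrect expression, so the error originates in Step 3.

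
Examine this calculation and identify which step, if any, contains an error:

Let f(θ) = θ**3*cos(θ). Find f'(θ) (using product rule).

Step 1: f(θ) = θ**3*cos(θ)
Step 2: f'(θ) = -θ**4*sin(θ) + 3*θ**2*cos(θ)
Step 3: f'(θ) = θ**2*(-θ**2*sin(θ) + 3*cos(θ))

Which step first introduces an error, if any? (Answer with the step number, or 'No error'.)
Step 2

Step 2 is incorrect due to a wrong exponent.
The step shows: -θ**4*sin(θ) + 3*θ**2*cos(θ)
The correct value should be: -θ**3*sin(θ) + 3*θ**2*cos(θ)

Explanation: The exponent 3 on θ was incorrectly written as 4: the term -θ**3*sin(θ) was incorrectly written as -θ**4*sin(θ)
The later steps are derived from this incorrect expression, so the error originates in Step 2.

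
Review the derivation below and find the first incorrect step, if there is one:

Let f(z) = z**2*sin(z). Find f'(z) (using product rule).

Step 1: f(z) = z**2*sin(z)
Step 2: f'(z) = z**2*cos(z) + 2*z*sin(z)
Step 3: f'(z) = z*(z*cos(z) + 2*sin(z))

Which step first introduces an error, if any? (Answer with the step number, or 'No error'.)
No error

All steps in this derivation are correct.
The final answer f'(z) = z*(z*cos(z) + 2*sin(z)) is valid.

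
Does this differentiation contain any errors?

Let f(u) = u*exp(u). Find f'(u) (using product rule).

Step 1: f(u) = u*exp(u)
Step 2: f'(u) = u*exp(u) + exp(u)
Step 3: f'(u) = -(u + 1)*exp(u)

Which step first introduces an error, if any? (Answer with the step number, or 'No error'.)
Step 3

Step 3 is incorrect due to a sign flip.
The step shows: -(u + 1)*exp(u)
The correct value should be: (u + 1)*exp(u)

Explanation: The sign of the whole expression was flipped: the term (u + 1)*exp(u) was incorrectly written as -(u + 1)*exp(u)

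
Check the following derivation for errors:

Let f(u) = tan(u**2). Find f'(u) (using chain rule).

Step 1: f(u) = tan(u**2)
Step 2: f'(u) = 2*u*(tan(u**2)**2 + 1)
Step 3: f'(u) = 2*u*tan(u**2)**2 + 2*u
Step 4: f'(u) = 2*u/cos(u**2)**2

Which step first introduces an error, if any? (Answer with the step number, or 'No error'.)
No error

All steps in this derivation are correct.
The final answer f'(u) = 2*u/cos(u**2)**2 is valid.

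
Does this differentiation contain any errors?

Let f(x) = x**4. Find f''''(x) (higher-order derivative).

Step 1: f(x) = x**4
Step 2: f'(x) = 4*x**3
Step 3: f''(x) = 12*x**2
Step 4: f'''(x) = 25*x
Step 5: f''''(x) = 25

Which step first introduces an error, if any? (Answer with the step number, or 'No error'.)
Step 4

Step 4 is incorrect due to a wrong coefficient.
The step shows: 25*x
The correct value should be: 24*x

Explanation: The coefficient 24 was incorrectly written as 25: the term 24*x was incorrectly written as 25*x
The later steps are derived from this incorrect expression, so the error originates in Step 4.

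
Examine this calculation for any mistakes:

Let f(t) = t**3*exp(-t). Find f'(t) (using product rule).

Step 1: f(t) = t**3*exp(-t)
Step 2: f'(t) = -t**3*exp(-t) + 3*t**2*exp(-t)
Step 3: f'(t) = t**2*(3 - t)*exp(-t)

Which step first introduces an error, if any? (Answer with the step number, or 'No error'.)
No error

All steps in this derivation are correct.
The final answer f'(t) = t**2*(3 - t)*exp(-t) is valid.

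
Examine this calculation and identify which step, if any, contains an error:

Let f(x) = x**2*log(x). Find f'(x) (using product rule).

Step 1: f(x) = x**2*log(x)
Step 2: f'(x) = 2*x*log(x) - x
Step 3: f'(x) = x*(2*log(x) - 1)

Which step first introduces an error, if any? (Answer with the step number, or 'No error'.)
Step 2

Step 2 is incorrect due to a sign flip.
The step shows: 2*x*log(x) - x
The correct value should be: 2*x*log(x) + x

Explanation: The sign of one term was flipped: the term x was incorrectly written as -x
The later steps are derived from this incorrect expression, so the error originates in Step 2.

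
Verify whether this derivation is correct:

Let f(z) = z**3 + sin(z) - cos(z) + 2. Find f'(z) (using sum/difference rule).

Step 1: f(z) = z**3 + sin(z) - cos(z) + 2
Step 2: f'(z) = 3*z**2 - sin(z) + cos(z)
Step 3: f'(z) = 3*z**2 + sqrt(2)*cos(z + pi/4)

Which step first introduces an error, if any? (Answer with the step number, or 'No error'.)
Step 2

Step 2 is incorrect due to a sign flip.
The step shows: 3*z**2 - sin(z) + cos(z)
The correct value should be: 3*z**2 + sin(z) + cos(z)

Explanation: The sign of one term was flipped: the term sin(z) was incorrectly written as -sin(z)
The later steps are derived from this incorrect expression, so the error originates in Step 2.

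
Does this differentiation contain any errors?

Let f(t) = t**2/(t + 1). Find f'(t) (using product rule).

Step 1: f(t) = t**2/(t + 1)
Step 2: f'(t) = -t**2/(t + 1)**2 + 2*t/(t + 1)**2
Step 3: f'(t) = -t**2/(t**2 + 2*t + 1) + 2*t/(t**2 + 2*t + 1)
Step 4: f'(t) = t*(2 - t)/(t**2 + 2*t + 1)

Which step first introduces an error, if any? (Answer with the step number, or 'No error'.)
Step 2

Step 2 is incorrect due to a wrong exponent.
The step shows: -t**2/(t + 1)**2 + 2*t/(t + 1)**2
The correct value should be: -t**2/(t + 1)**2 + 2*t/(t + 1)

Explanation: The exponent -1 on t + 1 was incorrectly written as -2: the term 2*t/(t + 1) was incorrectly written as 2*t/(t + 1)**2
The later steps are derived from this incorrect expression, so the error originates in Step 2.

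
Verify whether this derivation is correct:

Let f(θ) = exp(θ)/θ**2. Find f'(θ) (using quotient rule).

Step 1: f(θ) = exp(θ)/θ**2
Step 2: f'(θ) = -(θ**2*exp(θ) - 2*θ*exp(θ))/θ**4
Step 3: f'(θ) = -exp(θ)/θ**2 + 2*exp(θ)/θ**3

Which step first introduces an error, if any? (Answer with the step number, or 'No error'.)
Step 2

Step 2 is incorrect due to a sign flip.
The step shows: -(θ**2*exp(θ) - 2*θ*exp(θ))/θ**4
The correct value should be: (θ**2*exp(θ) - 2*θ*exp(θ))/θ**4

Explanation: The sign of the whole expression was flipped: the term (θ**2*exp(θ) - 2*θ*exp(θ))/θ**4 was incorrectly written as -(θ**2*exp(θ) - 2*θ*exp(θ))/θ**4
The later steps are derived from this incorrect expression, so the error originates in Step 2.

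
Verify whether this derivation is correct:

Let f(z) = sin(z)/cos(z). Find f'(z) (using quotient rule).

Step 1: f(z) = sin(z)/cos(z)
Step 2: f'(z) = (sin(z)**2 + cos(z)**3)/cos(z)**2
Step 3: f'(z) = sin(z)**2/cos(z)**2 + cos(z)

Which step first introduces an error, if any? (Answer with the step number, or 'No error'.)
Step 2

Step 2 is incorrect due to a wrong exponent.
The step shows: (sin(z)**2 + cos(z)**3)/cos(z)**2
The correct value should be: (sin(z)**2 + cos(z)**2)/cos(z)**2

Explanation: The exponent 2 on cos(z) was incorrectly written as 3: the term (sin(z)**2 + cos(z)**2)/cos(z)**2 was incorrectly written as (sin(z)**2 + cos(z)**3)/cos(z)**2
The later steps are derived from this incorrect expression, so the error originates in Step 2.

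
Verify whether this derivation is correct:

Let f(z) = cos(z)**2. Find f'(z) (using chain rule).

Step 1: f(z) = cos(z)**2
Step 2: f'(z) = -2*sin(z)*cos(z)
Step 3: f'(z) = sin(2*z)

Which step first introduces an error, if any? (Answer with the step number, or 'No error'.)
Step 3

Step 3 is incorrect due to a sign flip.
The step shows: sin(2*z)
The correct value should be: -sin(2*z)

Explanation: The sign of the whole expression was flipped: the term -sin(2*z) was incorrectly written as sin(2*z)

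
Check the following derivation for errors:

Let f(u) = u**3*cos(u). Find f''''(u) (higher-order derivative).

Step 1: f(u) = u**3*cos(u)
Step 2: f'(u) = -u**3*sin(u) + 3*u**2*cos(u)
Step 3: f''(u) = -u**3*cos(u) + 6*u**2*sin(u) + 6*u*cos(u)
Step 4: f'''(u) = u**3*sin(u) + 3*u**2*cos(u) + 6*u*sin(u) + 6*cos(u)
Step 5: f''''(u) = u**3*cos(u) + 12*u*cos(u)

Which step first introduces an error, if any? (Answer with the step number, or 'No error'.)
Step 3

Step 3 is incorrect due to a sign flip.
The step shows: -u**3*cos(u) + 6*u**2*sin(u) + 6*u*cos(u)
The correct value should be: -u**3*cos(u) - 6*u**2*sin(u) + 6*u*cos(u)

Explanation: The sign of one term was flipped: the term -6*u**2*sin(u) was incorrectly written as 6*u**2*sin(u)
The later steps are derived from this incorrect expression, so the error originates in Step 3.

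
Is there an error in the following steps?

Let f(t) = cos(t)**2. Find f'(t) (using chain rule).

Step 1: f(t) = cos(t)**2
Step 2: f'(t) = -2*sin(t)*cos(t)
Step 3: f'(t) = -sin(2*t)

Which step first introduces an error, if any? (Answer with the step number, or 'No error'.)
No error

All steps in this derivation are correct.
The final answer f'(t) = -sin(2*t) is valid.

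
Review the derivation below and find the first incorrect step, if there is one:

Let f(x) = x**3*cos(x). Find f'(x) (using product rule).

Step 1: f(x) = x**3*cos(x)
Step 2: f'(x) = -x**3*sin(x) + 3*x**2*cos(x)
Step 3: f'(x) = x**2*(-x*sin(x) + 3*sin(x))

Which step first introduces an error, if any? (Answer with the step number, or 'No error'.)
Step 3

Step 3 is incorrect due to a wrong trig function.
The step shows: x**2*(-x*sin(x) + 3*sin(x))
The correct value should be: x**2*(-x*sin(x) + 3*cos(x))

Explanation: cos(x) was incorrectly written as sin(x): the term x**2*(-x*sin(x) + 3*cos(x)) was incorrectly written as x**2*(-x*sin(x) + 3*sin(x))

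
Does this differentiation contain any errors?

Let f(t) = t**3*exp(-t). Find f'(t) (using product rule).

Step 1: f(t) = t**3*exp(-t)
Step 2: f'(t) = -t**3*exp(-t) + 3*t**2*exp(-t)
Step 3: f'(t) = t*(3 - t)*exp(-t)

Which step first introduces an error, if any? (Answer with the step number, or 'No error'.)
Step 3

Step 3 is incorrect due to a wrong exponent.
The step shows: t*(3 - t)*exp(-t)
The correct value should be: t**2*(3 - t)*exp(-t)

Explanation: The exponent 2 on t was incorrectly written as 1: the term t**2*(3 - t)*exp(-t) was incorrectly written as t*(3 - t)*exp(-t)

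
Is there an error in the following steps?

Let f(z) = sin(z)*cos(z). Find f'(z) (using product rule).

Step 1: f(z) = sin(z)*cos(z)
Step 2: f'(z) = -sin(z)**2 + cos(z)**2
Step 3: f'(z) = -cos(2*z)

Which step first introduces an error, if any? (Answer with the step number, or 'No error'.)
Step 3

Step 3 is incorrect due to a sign flip.
The step shows: -cos(2*z)
The correct value should be: cos(2*z)

Explanation: The sign of the whole expression was flipped: the term cos(2*z) was incorrectly written as -cos(2*z)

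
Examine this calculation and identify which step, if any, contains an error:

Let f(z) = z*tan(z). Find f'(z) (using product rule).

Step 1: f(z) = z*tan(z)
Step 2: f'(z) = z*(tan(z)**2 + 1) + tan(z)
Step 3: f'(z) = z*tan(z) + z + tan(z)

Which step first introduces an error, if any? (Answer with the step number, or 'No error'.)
Step 3

Step 3 is incorrect due to a wrong exponent.
The step shows: z*tan(z) + z + tan(z)
The correct value should be: z*tan(z)**2 + z + tan(z)

Explanation: The exponent 2 on tan(z) was incorrectly written as 1: the term z*tan(z)**2 was incorrectly written as z*tan(z)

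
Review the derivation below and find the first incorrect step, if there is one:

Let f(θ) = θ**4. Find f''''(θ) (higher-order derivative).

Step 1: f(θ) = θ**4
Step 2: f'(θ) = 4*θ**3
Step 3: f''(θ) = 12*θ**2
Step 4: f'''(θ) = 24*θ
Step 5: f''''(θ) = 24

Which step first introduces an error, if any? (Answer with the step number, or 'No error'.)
No error

All steps in this derivation are correct.
The final answer f''''(θ) = 24 is valid.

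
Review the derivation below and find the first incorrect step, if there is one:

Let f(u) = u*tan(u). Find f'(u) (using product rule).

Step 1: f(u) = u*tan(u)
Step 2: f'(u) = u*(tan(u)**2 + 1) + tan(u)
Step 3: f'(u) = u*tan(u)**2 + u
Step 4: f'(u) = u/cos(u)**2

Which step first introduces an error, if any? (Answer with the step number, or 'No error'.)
Step 3

Step 3 is incorrect due to a dropped term.
The step shows: u*tan(u)**2 + u
The correct value should be: u*tan(u)**2 + u + tan(u)

Explanation: A term was dropped: the term tan(u) was incorrectly omitted
The later steps are derived from this incorrect expression, so the error originates in Step 3.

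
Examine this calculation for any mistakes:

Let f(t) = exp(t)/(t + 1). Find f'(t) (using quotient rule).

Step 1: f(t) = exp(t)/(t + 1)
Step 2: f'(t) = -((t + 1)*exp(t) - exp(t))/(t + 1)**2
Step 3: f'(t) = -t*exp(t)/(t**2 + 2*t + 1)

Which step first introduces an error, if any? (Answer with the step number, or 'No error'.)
Step 2

Step 2 is incorrect due to a sign flip.
The step shows: -((t + 1)*exp(t) - exp(t))/(t + 1)**2
The correct value should be: ((t + 1)*exp(t) - exp(t))/(t + 1)**2

Explanation: The sign of the whole expression was flipped: the term ((t + 1)*exp(t) - exp(t))/(t + 1)**2 was incorrectly written as -((t + 1)*exp(t) - exp(t))/(t + 1)**2
The later steps are derived from this incorrect expression, so the error originates in Step 2.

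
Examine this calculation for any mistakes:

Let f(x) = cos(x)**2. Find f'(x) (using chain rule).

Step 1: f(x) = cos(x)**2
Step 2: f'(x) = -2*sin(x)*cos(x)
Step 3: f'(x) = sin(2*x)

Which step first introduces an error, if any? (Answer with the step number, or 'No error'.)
Step 3

Step 3 is incorrect due to a sign flip.
The step shows: sin(2*x)
The correct value should be: -sin(2*x)

Explanation: The sign of the whole expression was flipped: the term -sin(2*x) was incorrectly written as sin(2*x)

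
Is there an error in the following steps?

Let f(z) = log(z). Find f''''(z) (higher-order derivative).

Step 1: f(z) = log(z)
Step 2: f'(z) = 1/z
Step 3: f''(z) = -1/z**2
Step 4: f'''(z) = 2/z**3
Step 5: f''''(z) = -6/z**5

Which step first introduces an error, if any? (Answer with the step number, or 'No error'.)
Step 5

Step 5 is incorrect due to a wrong exponent.
The step shows: -6/z**5
The correct value should be: -6/z**4

Explanation: The exponent -4 on z was incorrectly written as -5: the term -6/z**4 was incorrectly written as -6/z**5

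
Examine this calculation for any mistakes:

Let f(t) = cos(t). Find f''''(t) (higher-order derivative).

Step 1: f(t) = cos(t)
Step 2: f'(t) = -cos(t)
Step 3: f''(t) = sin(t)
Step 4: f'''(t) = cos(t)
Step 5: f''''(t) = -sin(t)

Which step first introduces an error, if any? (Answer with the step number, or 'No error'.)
Step 2

Step 2 is incorrect due to a wrong trig function.
The step shows: -cos(t)
The correct value should be: -sin(t)

Explanation: sin(t) was incorrectly written as cos(t): the term -sin(t) was incorrectly written as -cos(t)
The later steps are derived from this incorrect expression, so the error originates in Step 2.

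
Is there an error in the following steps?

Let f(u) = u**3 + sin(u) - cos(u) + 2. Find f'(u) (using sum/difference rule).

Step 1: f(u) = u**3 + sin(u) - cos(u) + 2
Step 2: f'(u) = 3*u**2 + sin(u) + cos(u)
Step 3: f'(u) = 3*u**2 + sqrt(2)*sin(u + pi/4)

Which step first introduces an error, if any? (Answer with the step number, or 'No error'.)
No error

All steps in this derivation are correct.
The final answer f'(u) = 3*u**2 + sqrt(2)*sin(u + pi/4) is valid.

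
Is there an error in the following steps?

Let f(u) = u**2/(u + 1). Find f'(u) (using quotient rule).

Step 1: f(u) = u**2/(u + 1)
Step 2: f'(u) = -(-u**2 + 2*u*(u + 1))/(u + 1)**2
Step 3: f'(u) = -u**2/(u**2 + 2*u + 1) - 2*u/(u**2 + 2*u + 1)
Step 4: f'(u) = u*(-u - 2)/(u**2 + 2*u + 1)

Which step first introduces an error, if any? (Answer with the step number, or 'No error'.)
Step 2

Step 2 is incorrect due to a sign flip.
The step shows: -(-u**2 + 2*u*(u + 1))/(u + 1)**2
The correct value should be: (-u**2 + 2*u*(u + 1))/(u + 1)**2

Explanation: The sign of the whole expression was flipped: the term (-u**2 + 2*u*(u + 1))/(u + 1)**2 was incorrectly written as -(-u**2 + 2*u*(u + 1))/(u + 1)**2
The later steps are derived from this incorrect expression, so the error originates in Step 2.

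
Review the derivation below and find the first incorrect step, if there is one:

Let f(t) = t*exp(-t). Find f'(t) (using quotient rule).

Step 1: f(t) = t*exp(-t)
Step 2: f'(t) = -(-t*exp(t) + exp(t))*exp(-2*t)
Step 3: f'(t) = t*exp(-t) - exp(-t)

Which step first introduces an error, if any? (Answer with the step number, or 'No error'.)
Step 2

Step 2 is incorrect due to a sign flip.
The step shows: -(-t*exp(t) + exp(t))*exp(-2*t)
The correct value should be: (-t*exp(t) + exp(t))*exp(-2*t)

Explanation: The sign of the whole expression was flipped: the term (-t*exp(t) + exp(t))*exp(-2*t) was incorrectly written as -(-t*exp(t) + exp(t))*exp(-2*t)
The later steps are derived from this incorrect expression, so the error originates in Step 2.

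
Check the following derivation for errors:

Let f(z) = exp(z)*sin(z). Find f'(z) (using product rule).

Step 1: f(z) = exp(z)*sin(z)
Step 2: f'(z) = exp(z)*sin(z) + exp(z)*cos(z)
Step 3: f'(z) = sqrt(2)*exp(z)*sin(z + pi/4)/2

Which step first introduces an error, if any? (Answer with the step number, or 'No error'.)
Step 3

Step 3 is incorrect due to a wrong exponent.
The step shows: sqrt(2)*exp(z)*sin(z + pi/4)/2
The correct value should be: sqrt(2)*exp(z)*sin(z + pi/4)

Explanation: The exponent 1/2 on 2 was incorrectly written as -1/2: the term sqrt(2)*exp(z)*sin(z + pi/4) was incorrectly written as sqrt(2)*exp(z)*sin(z + pi/4)/2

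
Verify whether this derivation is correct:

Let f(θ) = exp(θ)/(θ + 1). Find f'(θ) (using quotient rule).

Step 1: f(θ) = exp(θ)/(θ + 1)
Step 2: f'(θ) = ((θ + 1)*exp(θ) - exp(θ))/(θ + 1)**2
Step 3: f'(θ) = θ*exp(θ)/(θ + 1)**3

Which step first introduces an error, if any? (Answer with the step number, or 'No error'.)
Step 3

Step 3 is incorrect due to a wrong exponent.
The step shows: θ*exp(θ)/(θ + 1)**3
The correct value should be: θ*exp(θ)/(θ + 1)**2

Explanation: The exponent -2 on θ + 1 was incorrectly written as -3: the term θ*exp(θ)/(θ + 1)**2 was incorrectly written as θ*exp(θ)/(θ + 1)**3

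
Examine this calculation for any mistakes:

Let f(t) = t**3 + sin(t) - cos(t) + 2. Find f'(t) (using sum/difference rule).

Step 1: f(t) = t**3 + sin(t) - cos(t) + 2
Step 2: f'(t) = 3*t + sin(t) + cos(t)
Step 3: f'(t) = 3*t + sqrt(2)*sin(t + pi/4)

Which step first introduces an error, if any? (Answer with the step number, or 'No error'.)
Step 2

Step 2 is incorrect due to a wrong exponent.
The step shows: 3*t + sin(t) + cos(t)
The correct value should be: 3*t**2 + sin(t) + cos(t)

Explanation: The exponent 2 on t was incorrectly written as 1: the term 3*t**2 was incorrectly written as 3*t
The later steps are derived from this incorrect expression, so the error originates in Step 2.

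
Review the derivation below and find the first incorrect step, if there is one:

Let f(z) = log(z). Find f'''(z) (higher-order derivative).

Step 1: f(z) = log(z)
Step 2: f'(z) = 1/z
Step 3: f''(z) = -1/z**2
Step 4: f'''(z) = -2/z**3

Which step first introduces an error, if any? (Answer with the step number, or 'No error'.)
Step 4

Step 4 is incorrect due to a sign flip.
The step shows: -2/z**3
The correct value should be: 2/z**3

Explanation: The sign of the whole expression was flipped: the term 2/z**3 was incorrectly written as -2/z**3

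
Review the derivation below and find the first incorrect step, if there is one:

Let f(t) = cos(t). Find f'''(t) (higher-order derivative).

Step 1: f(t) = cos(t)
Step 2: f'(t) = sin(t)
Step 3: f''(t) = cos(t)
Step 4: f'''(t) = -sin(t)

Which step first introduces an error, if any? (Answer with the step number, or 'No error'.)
Step 2

Step 2 is incorrect due to a sign flip.
The step shows: sin(t)
The correct value should be: -sin(t)

Explanation: The sign of the whole expression was flipped: the term -sin(t) was incorrectly written as sin(t)
The later steps are derived from this incorrect expression, so the error originates in Step 2.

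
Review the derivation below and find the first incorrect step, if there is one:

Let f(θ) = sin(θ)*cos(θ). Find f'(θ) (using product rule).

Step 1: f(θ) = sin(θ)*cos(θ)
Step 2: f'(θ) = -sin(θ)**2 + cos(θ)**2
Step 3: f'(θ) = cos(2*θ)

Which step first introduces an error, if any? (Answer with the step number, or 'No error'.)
No error

All steps in this derivation are correct.
The final answer f'(θ) = cos(2*θ) is valid.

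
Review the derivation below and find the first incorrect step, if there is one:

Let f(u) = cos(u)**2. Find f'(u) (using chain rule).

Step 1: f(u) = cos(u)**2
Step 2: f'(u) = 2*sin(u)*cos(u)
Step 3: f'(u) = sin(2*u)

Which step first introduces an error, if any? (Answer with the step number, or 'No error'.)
Step 2

Step 2 is incorrect due to a sign flip.
The step shows: 2*sin(u)*cos(u)
The correct value should be: -2*sin(u)*cos(u)

Explanation: The sign of the whole expression was flipped: the term -2*sin(u)*cos(u) was incorrectly written as 2*sin(u)*cos(u)
The later steps are derived from this incorrect expression, so the error originates in Step 2.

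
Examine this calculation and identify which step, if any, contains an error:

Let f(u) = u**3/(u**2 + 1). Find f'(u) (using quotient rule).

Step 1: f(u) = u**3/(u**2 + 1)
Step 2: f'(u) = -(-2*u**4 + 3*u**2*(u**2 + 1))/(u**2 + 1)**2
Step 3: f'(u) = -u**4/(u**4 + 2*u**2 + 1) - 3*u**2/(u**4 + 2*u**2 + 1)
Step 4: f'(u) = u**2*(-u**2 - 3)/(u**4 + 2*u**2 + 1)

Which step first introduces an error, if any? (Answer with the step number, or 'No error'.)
Step 2

Step 2 is incorrect due to a sign flip.
The step shows: -(-2*u**4 + 3*u**2*(u**2 + 1))/(u**2 + 1)**2
The correct value should be: (-2*u**4 + 3*u**2*(u**2 + 1))/(u**2 + 1)**2

Explanation: The sign of the whole expression was flipped: the term (-2*u**4 + 3*u**2*(u**2 + 1))/(u**2 + 1)**2 was incorrectly written as -(-2*u**4 + 3*u**2*(u**2 + 1))/(u**2 + 1)**2
The later steps are derived from this incorrect expression, so the error originates in Step 2.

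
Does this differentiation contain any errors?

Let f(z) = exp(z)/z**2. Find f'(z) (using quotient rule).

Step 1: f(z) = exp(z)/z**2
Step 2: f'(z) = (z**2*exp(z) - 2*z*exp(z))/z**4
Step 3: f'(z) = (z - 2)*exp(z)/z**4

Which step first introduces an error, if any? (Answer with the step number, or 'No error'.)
Step 3

Step 3 is incorrect due to a wrong exponent.
The step shows: (z - 2)*exp(z)/z**4
The correct value should be: (z - 2)*exp(z)/z**3

Explanation: The exponent -3 on z was incorrectly written as -4: the term (z - 2)*exp(z)/z**3 was incorrectly written as (z - 2)*exp(z)/z**4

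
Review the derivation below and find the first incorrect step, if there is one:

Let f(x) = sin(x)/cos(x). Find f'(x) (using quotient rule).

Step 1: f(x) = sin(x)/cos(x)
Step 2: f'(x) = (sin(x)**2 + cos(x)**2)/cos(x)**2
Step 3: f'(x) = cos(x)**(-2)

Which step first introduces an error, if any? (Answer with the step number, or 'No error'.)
No error

All steps in this derivation are correct.
The final answer f'(x) = cos(x)**(-2) is valid.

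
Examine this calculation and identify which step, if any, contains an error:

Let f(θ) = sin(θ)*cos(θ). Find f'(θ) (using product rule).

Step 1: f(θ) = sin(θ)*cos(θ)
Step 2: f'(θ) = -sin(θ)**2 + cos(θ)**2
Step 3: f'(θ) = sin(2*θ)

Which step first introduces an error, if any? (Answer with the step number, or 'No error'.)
Step 3

Step 3 is incorrect due to a wrong trig function.
The step shows: sin(2*θ)
The correct value should be: cos(2*θ)

Explanation: cos(2*θ) was incorrectly written as sin(2*θ): the term cos(2*θ) was incorrectly written as sin(2*θ)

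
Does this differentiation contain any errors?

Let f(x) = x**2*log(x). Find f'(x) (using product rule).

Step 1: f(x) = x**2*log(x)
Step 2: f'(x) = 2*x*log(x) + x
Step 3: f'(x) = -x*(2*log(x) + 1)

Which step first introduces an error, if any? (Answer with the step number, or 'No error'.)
Step 3

Step 3 is incorrect due to a sign flip.
The step shows: -x*(2*log(x) + 1)
The correct value should be: x*(2*log(x) + 1)

Explanation: The sign of the whole expression was flipped: the term x*(2*log(x) + 1) was incorrectly written as -x*(2*log(x) + 1)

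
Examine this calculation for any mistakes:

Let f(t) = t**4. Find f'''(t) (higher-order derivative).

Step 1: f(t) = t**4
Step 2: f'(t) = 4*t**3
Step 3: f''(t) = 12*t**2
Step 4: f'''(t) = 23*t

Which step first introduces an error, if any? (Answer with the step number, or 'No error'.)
Step 4

Step 4 is incorrect due to a wrong coefficient.
The step shows: 23*t
The correct value should be: 24*t

Explanation: The coefficient 24 was incorrectly written as 23: the term 24*t was incorrectly written as 23*t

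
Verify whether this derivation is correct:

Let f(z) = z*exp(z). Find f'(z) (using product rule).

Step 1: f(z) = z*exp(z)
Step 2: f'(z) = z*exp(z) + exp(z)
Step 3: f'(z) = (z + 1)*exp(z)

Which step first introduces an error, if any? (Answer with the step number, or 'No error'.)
No error

All steps in this derivation are correct.
The final answer f'(z) = (z + 1)*exp(z) is valid.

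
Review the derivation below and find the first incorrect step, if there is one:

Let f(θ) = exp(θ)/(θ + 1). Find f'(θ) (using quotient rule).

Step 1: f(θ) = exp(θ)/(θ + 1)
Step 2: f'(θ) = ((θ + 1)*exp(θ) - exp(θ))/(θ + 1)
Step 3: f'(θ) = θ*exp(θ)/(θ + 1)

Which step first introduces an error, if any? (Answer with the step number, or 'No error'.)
Step 2

Step 2 is incorrect due to a wrong exponent.
The step shows: ((θ + 1)*exp(θ) - exp(θ))/(θ + 1)
The correct value should be: ((θ + 1)*exp(θ) - exp(θ))/(θ + 1)**2

Explanation: The exponent -2 on θ + 1 was incorrectly written as -1: the term ((θ + 1)*exp(θ) - exp(θ))/(θ + 1)**2 was incorrectly written as ((θ + 1)*exp(θ) - exp(θ))/(θ + 1)
The later steps are derived from this incorrect expression, so the error originates in Step 2.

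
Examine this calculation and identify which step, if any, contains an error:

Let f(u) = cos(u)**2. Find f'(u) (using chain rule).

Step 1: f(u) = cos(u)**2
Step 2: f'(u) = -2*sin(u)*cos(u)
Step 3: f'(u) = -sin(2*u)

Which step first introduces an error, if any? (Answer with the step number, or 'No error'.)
No error

All steps in this derivation are correct.
The final answer f'(u) = -sin(2*u) is valid.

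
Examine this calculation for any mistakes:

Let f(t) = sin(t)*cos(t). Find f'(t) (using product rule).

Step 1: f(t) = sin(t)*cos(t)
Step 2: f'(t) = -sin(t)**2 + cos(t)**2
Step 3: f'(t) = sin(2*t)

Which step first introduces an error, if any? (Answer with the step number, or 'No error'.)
Step 3

Step 3 is incorrect due to a wrong trig function.
The step shows: sin(2*t)
The correct value should be: cos(2*t)

Explanation: cos(2*t) was incorrectly written as sin(2*t): the term cos(2*t) was incorrectly written as sin(2*t)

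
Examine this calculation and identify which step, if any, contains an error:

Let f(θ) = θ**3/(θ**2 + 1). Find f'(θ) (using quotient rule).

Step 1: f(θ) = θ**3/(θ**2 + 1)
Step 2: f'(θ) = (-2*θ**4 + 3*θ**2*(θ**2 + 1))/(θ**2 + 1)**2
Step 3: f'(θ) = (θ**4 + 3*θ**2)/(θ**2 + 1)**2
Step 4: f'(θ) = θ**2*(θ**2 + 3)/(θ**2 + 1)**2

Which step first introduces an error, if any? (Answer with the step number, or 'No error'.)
No error

All steps in this derivation are correct.
The final answer f'(θ) = θ**2*(θ**2 + 3)/(θ**2 + 1)**2 is valid.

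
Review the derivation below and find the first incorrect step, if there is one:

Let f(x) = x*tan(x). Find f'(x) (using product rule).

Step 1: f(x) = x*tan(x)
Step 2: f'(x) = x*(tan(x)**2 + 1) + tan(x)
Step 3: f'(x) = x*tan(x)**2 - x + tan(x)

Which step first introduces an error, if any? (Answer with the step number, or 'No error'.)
Step 3

Step 3 is incorrect due to a sign flip.
The step shows: x*tan(x)**2 - x + tan(x)
The correct value should be: x*tan(x)**2 + x + tan(x)

Explanation: The sign of one term was flipped: the term x was incorrectly written as -x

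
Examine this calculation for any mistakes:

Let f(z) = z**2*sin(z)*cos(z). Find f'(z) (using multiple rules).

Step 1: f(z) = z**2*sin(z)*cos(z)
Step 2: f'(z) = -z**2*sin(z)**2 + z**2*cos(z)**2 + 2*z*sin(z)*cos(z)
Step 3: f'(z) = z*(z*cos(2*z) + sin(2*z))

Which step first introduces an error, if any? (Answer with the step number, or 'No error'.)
No error

All steps in this derivation are correct.
The final answer f'(z) = z*(z*cos(2*z) + sin(2*z)) is valid.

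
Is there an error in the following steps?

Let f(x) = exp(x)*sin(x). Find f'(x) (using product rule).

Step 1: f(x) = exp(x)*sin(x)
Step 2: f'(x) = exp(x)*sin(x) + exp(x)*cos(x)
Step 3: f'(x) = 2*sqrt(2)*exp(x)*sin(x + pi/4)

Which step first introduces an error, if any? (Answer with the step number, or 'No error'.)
Step 3

Step 3 is incorrect due to a wrong exponent.
The step shows: 2*sqrt(2)*exp(x)*sin(x + pi/4)
The correct value should be: sqrt(2)*exp(x)*sin(x + pi/4)

Explanation: The exponent 1/2 on 2 was incorrectly written as 3/2: the term sqrt(2)*exp(x)*sin(x + pi/4) was incorrectly written as 2*sqrt(2)*exp(x)*sin(x + pi/4)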